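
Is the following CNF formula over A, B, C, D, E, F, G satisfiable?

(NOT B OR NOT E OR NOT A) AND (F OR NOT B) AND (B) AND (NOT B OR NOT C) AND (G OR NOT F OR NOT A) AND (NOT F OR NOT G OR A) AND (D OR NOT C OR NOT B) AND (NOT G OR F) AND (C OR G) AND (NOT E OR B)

From the singleton clause (B), B = true.
From the singleton clause (F), F = true.
From the singleton clause (NOT C), C = false.
From the singleton clause (G), G = true.
From the singleton clause (A), A = true.
From the singleton clause (NOT E), E = false.
All clauses hold; D can take either value.
A satisfying assignment: A: true, B: true, C: false, D: true, E: false, F: true, G: true.

Satisfiable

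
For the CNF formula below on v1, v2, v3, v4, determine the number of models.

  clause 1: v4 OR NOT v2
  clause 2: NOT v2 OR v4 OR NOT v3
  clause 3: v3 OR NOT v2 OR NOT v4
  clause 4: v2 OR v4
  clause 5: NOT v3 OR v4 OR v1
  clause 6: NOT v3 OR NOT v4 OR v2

4

There are 2^4 = 16 truth assignments over (v1, v2, v3, v4).
Split on v1. With v1 = true, the clauses containing v1 are satisfied and NOT v1 drops from the rest; 2 of the 2^3 = 8 assignments to the other variables satisfy what remains.
With v1 = false, by the same count on the reduced clause set, 2 assignments work.
Total: 2 + 2 = 4.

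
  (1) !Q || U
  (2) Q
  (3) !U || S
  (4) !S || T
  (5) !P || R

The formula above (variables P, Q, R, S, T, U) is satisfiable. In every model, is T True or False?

True

Suppose T = false.
The clause (Q) is unit, so Q = true.
The clause (U) is unit, so U = true.
The clause (S) is unit, so S = true.
That conflicts with the unit clause (!S).
So every satisfying assignment has T = True.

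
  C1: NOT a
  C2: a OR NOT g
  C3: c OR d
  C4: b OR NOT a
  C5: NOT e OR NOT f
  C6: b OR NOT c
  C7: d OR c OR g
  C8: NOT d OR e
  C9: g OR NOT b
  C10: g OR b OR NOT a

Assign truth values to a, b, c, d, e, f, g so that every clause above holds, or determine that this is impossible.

a=false, b=false, c=false, d=true, e=true, f=false, g=false

(NOT a) alone gives a = false.
(NOT g) alone gives g = false.
(NOT b) alone gives b = false.
(NOT c) alone gives c = false.
(d) alone gives d = true.
(e) alone gives e = true.
(NOT f) alone gives f = false.
Every clause now holds.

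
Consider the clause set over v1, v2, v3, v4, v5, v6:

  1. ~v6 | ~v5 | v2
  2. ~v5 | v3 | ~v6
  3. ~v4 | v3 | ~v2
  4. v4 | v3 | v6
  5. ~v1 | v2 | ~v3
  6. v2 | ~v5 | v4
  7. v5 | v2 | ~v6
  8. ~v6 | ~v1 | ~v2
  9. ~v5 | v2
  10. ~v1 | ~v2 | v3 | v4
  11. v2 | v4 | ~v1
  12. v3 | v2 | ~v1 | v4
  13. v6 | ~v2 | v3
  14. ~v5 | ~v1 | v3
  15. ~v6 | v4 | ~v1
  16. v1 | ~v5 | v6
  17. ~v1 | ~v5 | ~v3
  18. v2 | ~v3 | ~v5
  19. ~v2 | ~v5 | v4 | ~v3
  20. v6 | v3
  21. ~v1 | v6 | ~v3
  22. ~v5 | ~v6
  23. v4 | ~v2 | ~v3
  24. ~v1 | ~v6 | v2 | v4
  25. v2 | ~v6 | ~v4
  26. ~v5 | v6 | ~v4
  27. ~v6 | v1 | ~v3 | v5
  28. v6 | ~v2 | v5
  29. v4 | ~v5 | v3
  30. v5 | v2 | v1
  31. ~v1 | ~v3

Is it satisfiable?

Suppose v5 = 0.
Suppose v2 = 1.
Unit clause (v6) forces v6 = 1.
Unit clause (~v1) forces v1 = 0.
Unit clause (~v3) forces v3 = 0.
Unit clause (~v4) forces v4 = 0.
This assignment satisfies each clause.
A satisfying assignment: v1: 0,  v2: 1,  v3: 0,  v4: 0,  v5: 0,  v6: 1.

Satisfiable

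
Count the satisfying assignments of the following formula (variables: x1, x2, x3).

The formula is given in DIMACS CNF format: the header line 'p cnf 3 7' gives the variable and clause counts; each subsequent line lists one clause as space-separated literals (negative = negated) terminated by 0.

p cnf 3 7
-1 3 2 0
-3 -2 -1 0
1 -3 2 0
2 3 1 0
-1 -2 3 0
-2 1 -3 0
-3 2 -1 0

1

There are 2^3 = 8 truth assignments over (x1, x2, x3).
Check each against the 7 clauses (columns in the order x1, x2, x3):
  F F F  ✗ fails (x2 ∨ x3 ∨ x1)
  F F T  ✗ fails (x1 ∨ ¬x3 ∨ x2)
  F T F  ✓ satisfies all
  F T T  ✗ fails (¬x2 ∨ x1 ∨ ¬x3)
  T F F  ✗ fails (¬x1 ∨ x3 ∨ x2)
  T F T  ✗ fails (¬x3 ∨ x2 ∨ ¬x1)
  T T F  ✗ fails (¬x1 ∨ ¬x2 ∨ x3)
  T T T  ✗ fails (¬x3 ∨ ¬x2 ∨ ¬x1)
1 of the 8 rows is a model.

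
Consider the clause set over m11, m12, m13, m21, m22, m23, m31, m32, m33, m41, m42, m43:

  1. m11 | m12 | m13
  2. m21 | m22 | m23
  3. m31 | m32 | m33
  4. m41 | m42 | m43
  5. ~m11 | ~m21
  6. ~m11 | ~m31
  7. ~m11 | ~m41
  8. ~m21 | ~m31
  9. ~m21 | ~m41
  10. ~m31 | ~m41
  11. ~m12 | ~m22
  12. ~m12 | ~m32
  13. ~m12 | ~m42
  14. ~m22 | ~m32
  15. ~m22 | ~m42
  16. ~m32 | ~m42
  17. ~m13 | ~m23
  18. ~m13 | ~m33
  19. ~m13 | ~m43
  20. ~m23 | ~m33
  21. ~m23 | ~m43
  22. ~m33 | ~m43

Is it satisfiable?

Suppose m11 = 0.
Suppose m12 = 1.
The clause (~m22) is unit, so m22 = 0.
The clause (~m32) is unit, so m32 = 0.
The clause (~m42) is unit, so m42 = 0.
Suppose m21 = 1.
The clause (~m31) is unit, so m31 = 0.
The clause (m33) is unit, so m33 = 1.
The clause (~m41) is unit, so m41 = 0.
The clause (m43) is unit, so m43 = 1.
That conflicts with the unit clause (~m43).
Backtrack on m21: now try m21 = 0.
The clause (m23) is unit, so m23 = 1.
The clause (~m13) is unit, so m13 = 0.
The clause (~m33) is unit, so m33 = 0.
The clause (m31) is unit, so m31 = 1.
The clause (~m41) is unit, so m41 = 0.
The clause (m43) is unit, so m43 = 1.
That conflicts with the unit clause (~m43).
Neither m21 = 1 nor m21 = 0 works.
Backtrack on m12: now try m12 = 0.
The clause (m13) is unit, so m13 = 1.
The clause (~m23) is unit, so m23 = 0.
The clause (~m33) is unit, so m33 = 0.
The clause (~m43) is unit, so m43 = 0.
Suppose m21 = 1.
The clause (~m31) is unit, so m31 = 0.
The clause (m32) is unit, so m32 = 1.
The clause (~m41) is unit, so m41 = 0.
The clause (m42) is unit, so m42 = 1.
That conflicts with the unit clause (~m42).
Backtrack on m21: now try m21 = 0.
The clause (m22) is unit, so m22 = 1.
The clause (~m32) is unit, so m32 = 0.
The clause (m31) is unit, so m31 = 1.
The clause (~m41) is unit, so m41 = 0.
The clause (m42) is unit, so m42 = 1.
That conflicts with the unit clause (~m42).
Neither m21 = 1 nor m21 = 0 works.
Neither m12 = 1 nor m12 = 0 works.
Backtrack on m11: now try m11 = 1.
The clause (~m21) is unit, so m21 = 0.
The clause (~m31) is unit, so m31 = 0.
The clause (~m41) is unit, so m41 = 0.
Suppose m22 = 1.
The clause (~m12) is unit, so m12 = 0.
The clause (~m32) is unit, so m32 = 0.
The clause (m33) is unit, so m33 = 1.
The clause (~m42) is unit, so m42 = 0.
The clause (m43) is unit, so m43 = 1.
That conflicts with the unit clause (~m43).
Backtrack on m22: now try m22 = 0.
The clause (m23) is unit, so m23 = 1.
The clause (~m13) is unit, so m13 = 0.
The clause (~m33) is unit, so m33 = 0.
The clause (m32) is unit, so m32 = 1.
The clause (~m12) is unit, so m12 = 0.
The clause (~m42) is unit, so m42 = 0.
The clause (m43) is unit, so m43 = 1.
That conflicts with the unit clause (~m43).
Neither m22 = 1 nor m22 = 0 works.
Neither m11 = 1 nor m11 = 0 works.
No assignment satisfies every clause.

No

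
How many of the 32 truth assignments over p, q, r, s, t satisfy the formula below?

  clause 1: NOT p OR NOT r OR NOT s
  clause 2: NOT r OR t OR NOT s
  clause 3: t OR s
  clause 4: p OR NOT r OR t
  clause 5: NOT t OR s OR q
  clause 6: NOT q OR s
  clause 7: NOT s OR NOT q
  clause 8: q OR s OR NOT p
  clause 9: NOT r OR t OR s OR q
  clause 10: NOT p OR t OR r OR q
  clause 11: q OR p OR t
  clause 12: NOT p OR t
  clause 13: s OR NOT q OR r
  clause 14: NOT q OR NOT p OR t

There are 2^5 = 32 truth assignments over (p, q, r, s, t).
Split on p. With p = true, the clauses containing p are satisfied and NOT p drops from the rest; 1 of the 2^4 = 16 assignments to the other variables satisfy what remains.
With p = false, by the same count on the reduced clause set, 2 assignments work.
Total: 1 + 2 = 3.

3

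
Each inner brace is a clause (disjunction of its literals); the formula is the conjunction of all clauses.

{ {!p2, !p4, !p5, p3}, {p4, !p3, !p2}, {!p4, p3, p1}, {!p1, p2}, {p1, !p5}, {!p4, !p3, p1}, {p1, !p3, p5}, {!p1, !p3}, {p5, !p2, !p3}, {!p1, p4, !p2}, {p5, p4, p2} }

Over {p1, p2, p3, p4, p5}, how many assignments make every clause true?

2

There are 2^5 = 32 truth assignments over (p1, p2, p3, p4, p5).
Split on p2. With p2 = true, the clauses containing p2 are satisfied and !p2 drops from the rest; 2 of the 2^4 = 16 assignments to the other variables satisfy what remains.
With p2 = false, by the same count on the reduced clause set, 0 assignments work.
Total: 2 + 0 = 2.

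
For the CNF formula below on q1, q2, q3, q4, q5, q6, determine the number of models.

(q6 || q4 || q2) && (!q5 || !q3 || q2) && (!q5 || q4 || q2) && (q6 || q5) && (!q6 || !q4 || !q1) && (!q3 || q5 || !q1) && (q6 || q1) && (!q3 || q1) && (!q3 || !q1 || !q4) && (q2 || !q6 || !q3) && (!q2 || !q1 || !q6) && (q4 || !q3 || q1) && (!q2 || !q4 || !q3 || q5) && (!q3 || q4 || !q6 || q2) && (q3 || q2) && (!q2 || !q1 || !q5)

4

There are 2^6 = 64 truth assignments over (q1, q2, q3, q4, q5, q6).
Split on q6. With q6 = true, the clauses containing q6 are satisfied and !q6 drops from the rest; 4 of the 2^5 = 32 assignments to the other variables satisfy what remains.
With q6 = false, by the same count on the reduced clause set, 0 assignments work.
(One model: q1=F, q2=T, q3=F, q4=F, q5=F, q6=T.)
Total: 4 + 0 = 4.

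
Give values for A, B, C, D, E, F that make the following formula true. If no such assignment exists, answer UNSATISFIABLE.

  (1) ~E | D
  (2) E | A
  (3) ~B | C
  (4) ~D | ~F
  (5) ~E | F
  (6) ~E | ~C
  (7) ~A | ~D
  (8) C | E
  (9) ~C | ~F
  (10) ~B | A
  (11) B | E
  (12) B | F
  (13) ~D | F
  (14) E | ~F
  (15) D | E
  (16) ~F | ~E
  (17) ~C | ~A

UNSATISFIABLE

Case E = 0:
Unit clause (A) forces A = 1.
Unit clause (~D) forces D = 0.
But (D) is also a unit clause — contradiction.
Backtrack on E: now try E = 1.
Unit clause (D) forces D = 1.
Unit clause (~F) forces F = 0.
But (F) is also a unit clause — contradiction.
Both values of E lead to a conflict.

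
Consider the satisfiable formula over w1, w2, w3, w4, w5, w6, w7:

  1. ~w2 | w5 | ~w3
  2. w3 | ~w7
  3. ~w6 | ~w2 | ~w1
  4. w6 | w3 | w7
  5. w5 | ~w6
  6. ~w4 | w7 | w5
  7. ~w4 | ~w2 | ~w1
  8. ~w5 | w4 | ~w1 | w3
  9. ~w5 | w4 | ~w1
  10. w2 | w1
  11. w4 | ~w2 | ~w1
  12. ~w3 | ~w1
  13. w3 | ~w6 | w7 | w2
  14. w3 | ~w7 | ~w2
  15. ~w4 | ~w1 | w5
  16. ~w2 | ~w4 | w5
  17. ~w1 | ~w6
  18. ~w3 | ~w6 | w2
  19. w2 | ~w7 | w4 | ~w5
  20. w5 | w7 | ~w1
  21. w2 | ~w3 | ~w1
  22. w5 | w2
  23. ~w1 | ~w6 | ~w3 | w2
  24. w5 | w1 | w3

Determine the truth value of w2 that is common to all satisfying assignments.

True

Suppose w2 = 0.
From the singleton clause (w1), w1 = 1.
From the singleton clause (~w3), w3 = 0.
From the singleton clause (~w7), w7 = 0.
From the singleton clause (w6), w6 = 1.
But (~w6) is also a unit clause — contradiction.
So every satisfying assignment has w2 = True.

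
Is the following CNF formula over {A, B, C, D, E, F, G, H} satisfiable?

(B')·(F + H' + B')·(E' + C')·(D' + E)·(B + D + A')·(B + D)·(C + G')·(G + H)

From the singleton clause (B'), B = 0.
From the singleton clause (D), D = 1.
From the singleton clause (E), E = 1.
From the singleton clause (C'), C = 0.
From the singleton clause (G'), G = 0.
From the singleton clause (H), H = 1.
All clauses hold; A, F can take either value.
A satisfying assignment: A: 1, B: 0, C: 0, D: 1, E: 1, F: 0, G: 0, H: 1.

Yes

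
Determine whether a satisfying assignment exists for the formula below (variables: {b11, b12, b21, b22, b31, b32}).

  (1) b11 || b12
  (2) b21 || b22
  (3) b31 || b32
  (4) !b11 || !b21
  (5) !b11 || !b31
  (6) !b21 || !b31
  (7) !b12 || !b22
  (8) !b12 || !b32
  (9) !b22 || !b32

No, unsatisfiable

Try b11 = true.
From the singleton clause (!b21), b21 = false.
From the singleton clause (b22), b22 = true.
From the singleton clause (!b31), b31 = false.
From the singleton clause (b32), b32 = true.
That conflicts with the unit clause (!b32).
Backtrack on b11: now try b11 = false.
From the singleton clause (b12), b12 = true.
From the singleton clause (!b22), b22 = false.
From the singleton clause (b21), b21 = true.
From the singleton clause (!b31), b31 = false.
From the singleton clause (b32), b32 = true.
That conflicts with the unit clause (!b32).
Neither b11 = true nor b11 = false works.
No assignment satisfies every clause.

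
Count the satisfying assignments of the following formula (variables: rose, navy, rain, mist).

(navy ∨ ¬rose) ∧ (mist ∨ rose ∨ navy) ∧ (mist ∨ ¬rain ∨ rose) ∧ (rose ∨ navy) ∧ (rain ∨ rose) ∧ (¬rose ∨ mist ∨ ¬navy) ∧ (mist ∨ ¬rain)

There are 2^4 = 16 truth assignments over (rose, navy, rain, mist).
Check each against the 7 clauses (columns in the order rose, navy, rain, mist):
  F F F F  ✗ fails (mist ∨ rose ∨ navy)
  F F F T  ✗ fails (rose ∨ navy)
  F F T F  ✗ fails (mist ∨ rose ∨ navy)
  F F T T  ✗ fails (rose ∨ navy)
  F T F F  ✗ fails (rain ∨ rose)
  F T F T  ✗ fails (rain ∨ rose)
  F T T F  ✗ fails (mist ∨ ¬rain ∨ rose)
  F T T T  ✓ satisfies all
  T F F F  ✗ fails (navy ∨ ¬rose)
  T F F T  ✗ fails (navy ∨ ¬rose)
  T F T F  ✗ fails (navy ∨ ¬rose)
  T F T T  ✗ fails (navy ∨ ¬rose)
  T T F F  ✗ fails (¬rose ∨ mist ∨ ¬navy)
  T T F T  ✓ satisfies all
  T T T F  ✗ fails (¬rose ∨ mist ∨ ¬navy)
  T T T T  ✓ satisfies all
3 of the 16 rows are models.

3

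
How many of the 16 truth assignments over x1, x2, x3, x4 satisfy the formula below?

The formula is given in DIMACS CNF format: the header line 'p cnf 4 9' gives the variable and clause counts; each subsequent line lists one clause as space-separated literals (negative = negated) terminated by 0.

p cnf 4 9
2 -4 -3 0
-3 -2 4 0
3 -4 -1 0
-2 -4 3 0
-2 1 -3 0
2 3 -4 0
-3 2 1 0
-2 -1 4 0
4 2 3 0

3

There are 2^4 = 16 truth assignments over (x1, x2, x3, x4).
Check each against the 9 clauses (columns in the order x1, x2, x3, x4):
  F F F F  ✗ fails (x4 ∨ x2 ∨ x3)
  F F F T  ✗ fails (x2 ∨ x3 ∨ ¬x4)
  F F T F  ✗ fails (¬x3 ∨ x2 ∨ x1)
  F F T T  ✗ fails (x2 ∨ ¬x4 ∨ ¬x3)
  F T F F  ✓ satisfies all
  F T F T  ✗ fails (¬x2 ∨ ¬x4 ∨ x3)
  F T T F  ✗ fails (¬x3 ∨ ¬x2 ∨ x4)
  F T T T  ✗ fails (¬x2 ∨ x1 ∨ ¬x3)
  T F F F  ✗ fails (x4 ∨ x2 ∨ x3)
  T F F T  ✗ fails (x3 ∨ ¬x4 ∨ ¬x1)
  T F T F  ✓ satisfies all
  T F T T  ✗ fails (x2 ∨ ¬x4 ∨ ¬x3)
  T T F F  ✗ fails (¬x2 ∨ ¬x1 ∨ x4)
  T T F T  ✗ fails (x3 ∨ ¬x4 ∨ ¬x1)
  T T T F  ✗ fails (¬x3 ∨ ¬x2 ∨ x4)
  T T T T  ✓ satisfies all
3 of the 16 rows are models.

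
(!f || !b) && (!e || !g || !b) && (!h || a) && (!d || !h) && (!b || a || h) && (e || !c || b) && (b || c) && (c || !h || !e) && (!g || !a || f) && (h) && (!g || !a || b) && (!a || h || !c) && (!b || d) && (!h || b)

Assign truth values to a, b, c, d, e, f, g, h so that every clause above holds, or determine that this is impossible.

From the singleton clause (h), h = true.
From the singleton clause (a), a = true.
From the singleton clause (!d), d = false.
From the singleton clause (!b), b = false.
But (b) is also a unit clause — contradiction.

UNSATISFIABLE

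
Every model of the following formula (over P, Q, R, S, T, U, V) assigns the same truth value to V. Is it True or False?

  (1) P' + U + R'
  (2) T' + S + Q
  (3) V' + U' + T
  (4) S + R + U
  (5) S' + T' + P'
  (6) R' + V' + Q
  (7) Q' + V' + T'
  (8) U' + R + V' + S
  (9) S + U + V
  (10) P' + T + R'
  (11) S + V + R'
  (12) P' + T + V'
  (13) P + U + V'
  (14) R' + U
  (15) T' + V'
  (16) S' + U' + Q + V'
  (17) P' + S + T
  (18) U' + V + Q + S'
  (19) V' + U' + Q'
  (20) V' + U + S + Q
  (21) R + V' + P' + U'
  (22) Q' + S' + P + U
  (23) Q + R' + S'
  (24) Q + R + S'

False

Suppose V = 1.
(T') alone gives T = 0.
(U') alone gives U = 0.
(P') alone gives P = 0.
That conflicts with the unit clause (P).
So every satisfying assignment has V = False.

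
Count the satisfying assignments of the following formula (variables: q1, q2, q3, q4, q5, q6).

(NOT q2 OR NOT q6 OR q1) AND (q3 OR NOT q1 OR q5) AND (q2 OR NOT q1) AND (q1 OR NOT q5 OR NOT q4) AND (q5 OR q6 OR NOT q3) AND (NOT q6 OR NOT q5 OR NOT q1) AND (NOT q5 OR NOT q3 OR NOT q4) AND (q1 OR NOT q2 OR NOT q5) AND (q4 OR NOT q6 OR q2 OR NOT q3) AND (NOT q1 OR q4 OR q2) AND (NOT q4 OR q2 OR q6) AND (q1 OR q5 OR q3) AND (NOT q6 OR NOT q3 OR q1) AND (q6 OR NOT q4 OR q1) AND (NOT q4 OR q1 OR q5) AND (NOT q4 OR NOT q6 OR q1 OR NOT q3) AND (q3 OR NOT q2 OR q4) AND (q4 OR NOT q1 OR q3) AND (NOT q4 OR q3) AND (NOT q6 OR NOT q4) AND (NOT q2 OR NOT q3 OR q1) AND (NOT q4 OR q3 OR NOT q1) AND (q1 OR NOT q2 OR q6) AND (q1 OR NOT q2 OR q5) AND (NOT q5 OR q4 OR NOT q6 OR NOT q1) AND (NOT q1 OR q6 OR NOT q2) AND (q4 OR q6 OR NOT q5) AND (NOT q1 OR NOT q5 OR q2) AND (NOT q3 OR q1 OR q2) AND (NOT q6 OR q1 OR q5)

2

There are 2^6 = 64 truth assignments over (q1, q2, q3, q4, q5, q6).
Split on q6. With q6 = true, the clauses containing q6 are satisfied and NOT q6 drops from the rest; 2 of the 2^5 = 32 assignments to the other variables satisfy what remains.
With q6 = false, by the same count on the reduced clause set, 0 assignments work.
Total: 2 + 0 = 2.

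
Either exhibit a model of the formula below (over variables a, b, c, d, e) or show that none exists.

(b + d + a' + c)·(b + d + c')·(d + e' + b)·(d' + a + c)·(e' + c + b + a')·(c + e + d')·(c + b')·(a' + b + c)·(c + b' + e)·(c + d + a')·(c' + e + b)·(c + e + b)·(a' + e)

a ↦ 1, b ↦ 0, c ↦ 1, d ↦ 1, e ↦ 1

Try c = 1.
Try b = 0.
The clause (d) is unit, so d = 1.
The clause (e) is unit, so e = 1.
All clauses hold; a can take either value.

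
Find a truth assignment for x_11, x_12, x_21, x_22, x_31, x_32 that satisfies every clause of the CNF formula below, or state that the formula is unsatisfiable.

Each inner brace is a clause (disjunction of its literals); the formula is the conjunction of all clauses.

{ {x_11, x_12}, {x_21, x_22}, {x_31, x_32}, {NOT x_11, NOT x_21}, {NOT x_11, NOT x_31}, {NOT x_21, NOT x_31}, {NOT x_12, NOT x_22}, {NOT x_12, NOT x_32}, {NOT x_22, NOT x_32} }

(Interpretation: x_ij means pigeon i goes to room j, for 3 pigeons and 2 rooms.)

UNSATISFIABLE

Suppose x_11 = true.
The clause (NOT x_21) is unit, so x_21 = false.
The clause (x_22) is unit, so x_22 = true.
The clause (NOT x_31) is unit, so x_31 = false.
The clause (x_32) is unit, so x_32 = true.
That conflicts with the unit clause (NOT x_32).
Backtrack on x_11: now try x_11 = false.
The clause (x_12) is unit, so x_12 = true.
The clause (NOT x_22) is unit, so x_22 = false.
The clause (x_21) is unit, so x_21 = true.
The clause (NOT x_31) is unit, so x_31 = false.
The clause (x_32) is unit, so x_32 = true.
That conflicts with the unit clause (NOT x_32).
Either choice for x_11 ends in contradiction.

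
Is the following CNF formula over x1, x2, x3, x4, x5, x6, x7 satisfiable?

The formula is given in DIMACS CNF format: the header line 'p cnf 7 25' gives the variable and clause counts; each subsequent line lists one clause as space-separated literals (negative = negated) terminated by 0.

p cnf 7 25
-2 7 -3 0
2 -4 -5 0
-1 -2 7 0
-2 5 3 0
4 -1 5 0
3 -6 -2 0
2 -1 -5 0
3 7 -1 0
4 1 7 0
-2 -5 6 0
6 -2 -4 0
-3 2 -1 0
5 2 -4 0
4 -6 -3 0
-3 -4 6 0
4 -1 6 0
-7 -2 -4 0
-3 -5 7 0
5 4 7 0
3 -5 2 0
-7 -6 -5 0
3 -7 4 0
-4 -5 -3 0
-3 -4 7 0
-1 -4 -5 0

Satisfiable

Branch on x2: set x2 = False.
Branch on x4: set x4 = False.
Branch on x1: set x1 = False.
(x7) alone gives x7 = True.
(x3) alone gives x3 = True.
(¬x6) alone gives x6 = False.
All clauses hold; x5 can take either value.
A satisfying assignment: x1: False,  x2: False,  x3: True,  x4: False,  x5: False,  x6: False,  x7: True.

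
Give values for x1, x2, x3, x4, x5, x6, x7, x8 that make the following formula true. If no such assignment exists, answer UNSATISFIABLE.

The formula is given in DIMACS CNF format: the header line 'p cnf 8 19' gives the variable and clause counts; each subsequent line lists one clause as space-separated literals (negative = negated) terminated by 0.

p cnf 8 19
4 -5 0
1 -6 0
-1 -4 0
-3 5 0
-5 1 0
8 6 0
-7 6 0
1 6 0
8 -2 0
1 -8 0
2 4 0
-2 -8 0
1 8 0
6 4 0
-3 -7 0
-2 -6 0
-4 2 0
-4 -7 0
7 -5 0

UNSATISFIABLE

Try x4 = True.
From the singleton clause (¬x1), x1 = False.
From the singleton clause (¬x6), x6 = False.
Now (x6) is unsatisfied and unit — conflict.
So x4 must be the other value — set x4 = False.
From the singleton clause (¬x5), x5 = False.
From the singleton clause (¬x3), x3 = False.
From the singleton clause (x2), x2 = True.
From the singleton clause (x8), x8 = True.
Now (¬x8) is unsatisfied and unit — conflict.
Either choice for x4 ends in contradiction.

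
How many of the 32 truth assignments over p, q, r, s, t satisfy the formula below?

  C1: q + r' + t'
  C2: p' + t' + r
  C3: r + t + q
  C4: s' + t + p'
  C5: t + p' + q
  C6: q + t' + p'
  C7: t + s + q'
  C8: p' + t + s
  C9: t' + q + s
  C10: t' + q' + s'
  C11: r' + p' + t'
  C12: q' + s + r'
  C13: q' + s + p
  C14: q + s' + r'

4

There are 2^5 = 32 truth assignments over (p, q, r, s, t).
Split on t. With t = 1, the clauses containing t are satisfied and t' drops from the rest; 1 of the 2^4 = 16 assignments to the other variables satisfy what remains.
With t = 0, by the same count on the reduced clause set, 3 assignments work.
Total: 1 + 3 = 4.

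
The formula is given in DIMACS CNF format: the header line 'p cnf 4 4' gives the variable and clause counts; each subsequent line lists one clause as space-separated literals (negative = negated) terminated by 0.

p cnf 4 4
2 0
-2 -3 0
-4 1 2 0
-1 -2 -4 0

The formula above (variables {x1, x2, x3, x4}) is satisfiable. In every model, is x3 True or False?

False

Suppose x3 = True.
The clause (x2) is unit, so x2 = True.
That conflicts with the unit clause (¬x2).
So every satisfying assignment has x3 = False.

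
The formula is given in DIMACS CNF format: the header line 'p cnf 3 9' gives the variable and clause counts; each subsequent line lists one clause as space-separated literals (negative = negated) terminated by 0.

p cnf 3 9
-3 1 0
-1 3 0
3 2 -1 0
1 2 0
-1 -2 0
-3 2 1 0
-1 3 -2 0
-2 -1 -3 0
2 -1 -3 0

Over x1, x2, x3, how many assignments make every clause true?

1

There are 2^3 = 8 truth assignments over (x1, x2, x3).
Check each against the 9 clauses (columns in the order x1, x2, x3):
  F F F  ✗ fails (x1 ∨ x2)
  F F T  ✗ fails (¬x3 ∨ x1)
  F T F  ✓ satisfies all
  F T T  ✗ fails (¬x3 ∨ x1)
  T F F  ✗ fails (¬x1 ∨ x3)
  T F T  ✗ fails (x2 ∨ ¬x1 ∨ ¬x3)
  T T F  ✗ fails (¬x1 ∨ x3)
  T T T  ✗ fails (¬x1 ∨ ¬x2)
1 of the 8 rows is a model.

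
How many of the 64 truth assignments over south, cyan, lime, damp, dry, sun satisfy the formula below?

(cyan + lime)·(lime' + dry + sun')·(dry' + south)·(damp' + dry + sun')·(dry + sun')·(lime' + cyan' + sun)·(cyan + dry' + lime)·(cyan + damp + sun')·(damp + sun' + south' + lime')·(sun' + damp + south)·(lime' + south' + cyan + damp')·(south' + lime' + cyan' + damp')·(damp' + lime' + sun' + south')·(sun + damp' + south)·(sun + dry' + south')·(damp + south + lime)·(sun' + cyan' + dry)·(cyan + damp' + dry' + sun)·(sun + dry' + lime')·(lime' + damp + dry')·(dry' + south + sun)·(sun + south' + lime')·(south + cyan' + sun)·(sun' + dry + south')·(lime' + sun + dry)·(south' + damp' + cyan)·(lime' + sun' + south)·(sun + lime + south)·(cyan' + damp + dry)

There are 2^6 = 64 truth assignments over (south, cyan, lime, damp, dry, sun).
Split on cyan. With cyan = 1, the clauses containing cyan are satisfied and cyan' drops from the rest; 3 of the 2^5 = 32 assignments to the other variables satisfy what remains.
With cyan = 0, by the same count on the reduced clause set, 0 assignments work.
Total: 3 + 0 = 3.

3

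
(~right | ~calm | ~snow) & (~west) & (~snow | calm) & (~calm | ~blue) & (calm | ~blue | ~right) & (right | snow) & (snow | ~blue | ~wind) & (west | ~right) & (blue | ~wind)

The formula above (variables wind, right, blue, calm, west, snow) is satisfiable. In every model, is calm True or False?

Suppose calm = 0.
(~west) alone gives west = 0.
(~snow) alone gives snow = 0.
(right) alone gives right = 1.
That conflicts with the unit clause (~right).
So every satisfying assignment has calm = True.

True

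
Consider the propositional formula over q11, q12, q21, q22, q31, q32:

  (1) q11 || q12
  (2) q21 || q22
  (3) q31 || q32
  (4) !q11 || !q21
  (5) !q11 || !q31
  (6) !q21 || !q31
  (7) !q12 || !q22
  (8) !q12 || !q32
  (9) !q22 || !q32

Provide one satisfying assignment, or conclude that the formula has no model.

UNSATISFIABLE

Try q11 = true.
Unit clause (!q21) forces q21 = false.
Unit clause (q22) forces q22 = true.
Unit clause (!q31) forces q31 = false.
Unit clause (q32) forces q32 = true.
That conflicts with the unit clause (!q32).
Undo q11 and try q11 = false.
Unit clause (q12) forces q12 = true.
Unit clause (!q22) forces q22 = false.
Unit clause (q21) forces q21 = true.
Unit clause (!q31) forces q31 = false.
Unit clause (q32) forces q32 = true.
That conflicts with the unit clause (!q32).
Neither q11 = true nor q11 = false works.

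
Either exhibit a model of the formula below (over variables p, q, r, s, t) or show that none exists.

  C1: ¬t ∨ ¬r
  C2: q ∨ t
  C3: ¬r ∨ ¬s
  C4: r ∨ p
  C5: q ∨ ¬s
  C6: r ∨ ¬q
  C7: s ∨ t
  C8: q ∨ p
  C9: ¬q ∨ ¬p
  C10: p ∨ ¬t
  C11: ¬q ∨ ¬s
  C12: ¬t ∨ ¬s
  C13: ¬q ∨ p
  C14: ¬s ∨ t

Case t = True:
Unit clause (¬r) forces r = False.
Unit clause (p) forces p = True.
Unit clause (¬q) forces q = False.
Unit clause (¬s) forces s = False.
All clauses are satisfied.

p=True; q=False; r=False; s=False; t=True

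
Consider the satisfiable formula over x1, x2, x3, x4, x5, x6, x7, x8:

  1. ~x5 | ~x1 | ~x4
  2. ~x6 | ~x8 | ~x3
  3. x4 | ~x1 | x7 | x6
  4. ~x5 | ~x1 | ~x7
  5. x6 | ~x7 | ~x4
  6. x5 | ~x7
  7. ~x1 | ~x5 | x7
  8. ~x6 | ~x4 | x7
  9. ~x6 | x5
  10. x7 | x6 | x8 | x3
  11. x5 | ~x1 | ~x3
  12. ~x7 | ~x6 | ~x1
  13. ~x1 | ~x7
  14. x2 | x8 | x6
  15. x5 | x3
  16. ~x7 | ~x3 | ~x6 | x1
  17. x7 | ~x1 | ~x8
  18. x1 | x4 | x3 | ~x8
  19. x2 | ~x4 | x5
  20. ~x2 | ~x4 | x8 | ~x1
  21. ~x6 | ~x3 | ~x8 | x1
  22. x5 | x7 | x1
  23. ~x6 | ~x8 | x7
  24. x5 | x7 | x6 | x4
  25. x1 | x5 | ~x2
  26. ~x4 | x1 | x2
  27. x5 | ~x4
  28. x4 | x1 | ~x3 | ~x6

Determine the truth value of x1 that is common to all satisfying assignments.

Suppose x1 = 1.
The clause (~x7) is unit, so x7 = 0.
The clause (~x5) is unit, so x5 = 0.
The clause (~x6) is unit, so x6 = 0.
The clause (x4) is unit, so x4 = 1.
But (~x4) is also a unit clause — contradiction.
So every satisfying assignment has x1 = False.

False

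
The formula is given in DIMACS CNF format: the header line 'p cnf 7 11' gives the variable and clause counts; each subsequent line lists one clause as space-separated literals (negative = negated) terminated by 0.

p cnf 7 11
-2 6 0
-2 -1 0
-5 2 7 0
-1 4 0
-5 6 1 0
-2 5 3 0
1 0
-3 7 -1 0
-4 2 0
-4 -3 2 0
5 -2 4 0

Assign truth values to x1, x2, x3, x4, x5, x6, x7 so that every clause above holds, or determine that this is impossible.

UNSATISFIABLE

From the singleton clause (x1), x1 = True.
From the singleton clause (¬x2), x2 = False.
From the singleton clause (x4), x4 = True.
But (¬x4) is also a unit clause — contradiction.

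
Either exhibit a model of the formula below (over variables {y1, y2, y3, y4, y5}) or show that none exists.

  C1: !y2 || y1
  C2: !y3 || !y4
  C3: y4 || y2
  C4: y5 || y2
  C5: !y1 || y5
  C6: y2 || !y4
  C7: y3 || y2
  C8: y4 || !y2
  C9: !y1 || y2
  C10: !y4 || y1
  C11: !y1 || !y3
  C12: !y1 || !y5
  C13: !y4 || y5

UNSATISFIABLE

Branch on y2: set y2 = false.
The clause (y4) is unit, so y4 = true.
That conflicts with the unit clause (!y4).
That branch fails; take y2 = true instead.
The clause (y1) is unit, so y1 = true.
The clause (y5) is unit, so y5 = true.
That conflicts with the unit clause (!y5).
Neither y2 = true nor y2 = false works.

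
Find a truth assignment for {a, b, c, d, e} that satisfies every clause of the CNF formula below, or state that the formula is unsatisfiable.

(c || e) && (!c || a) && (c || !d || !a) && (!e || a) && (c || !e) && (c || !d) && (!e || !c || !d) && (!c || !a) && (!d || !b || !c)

Try c = true.
From the singleton clause (a), a = true.
Now (!a) is unsatisfied and unit — conflict.
Undo c and try c = false.
From the singleton clause (e), e = true.
Now (!e) is unsatisfied and unit — conflict.
Neither c = true nor c = false works.

UNSATISFIABLE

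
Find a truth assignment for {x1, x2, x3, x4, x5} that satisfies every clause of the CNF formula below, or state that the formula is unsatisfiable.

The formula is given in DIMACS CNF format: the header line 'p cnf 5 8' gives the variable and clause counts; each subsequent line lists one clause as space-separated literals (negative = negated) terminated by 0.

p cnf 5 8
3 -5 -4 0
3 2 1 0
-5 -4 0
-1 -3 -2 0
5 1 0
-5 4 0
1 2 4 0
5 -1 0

Try x5 = False.
From the singleton clause (x1), x1 = True.
But (¬x1) is also a unit clause — contradiction.
Undo x5 and try x5 = True.
From the singleton clause (¬x4), x4 = False.
But (x4) is also a unit clause — contradiction.
Neither x5 = True nor x5 = False works.

UNSATISFIABLE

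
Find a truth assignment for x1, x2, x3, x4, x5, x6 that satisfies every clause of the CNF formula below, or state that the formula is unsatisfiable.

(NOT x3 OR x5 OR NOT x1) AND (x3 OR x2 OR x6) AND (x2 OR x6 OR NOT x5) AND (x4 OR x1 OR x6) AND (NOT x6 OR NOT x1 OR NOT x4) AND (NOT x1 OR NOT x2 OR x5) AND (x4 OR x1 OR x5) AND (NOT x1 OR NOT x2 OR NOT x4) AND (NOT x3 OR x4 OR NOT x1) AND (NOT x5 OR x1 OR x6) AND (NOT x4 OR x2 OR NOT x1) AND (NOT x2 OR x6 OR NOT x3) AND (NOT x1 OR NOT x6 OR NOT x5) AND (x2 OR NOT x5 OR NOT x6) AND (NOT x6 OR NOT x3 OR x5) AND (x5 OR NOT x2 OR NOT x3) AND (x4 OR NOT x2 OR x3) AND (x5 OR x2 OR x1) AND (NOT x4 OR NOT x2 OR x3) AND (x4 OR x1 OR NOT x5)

Branch on x3: set x3 = false.
Branch on x2: set x2 = false.
The clause (x6) is unit, so x6 = true.
The clause (NOT x5) is unit, so x5 = false.
The clause (x1) is unit, so x1 = true.
The clause (NOT x4) is unit, so x4 = false.
Every clause now holds.

x1 ↦ true; x2 ↦ false; x3 ↦ false; x4 ↦ false; x5 ↦ false; x6 ↦ true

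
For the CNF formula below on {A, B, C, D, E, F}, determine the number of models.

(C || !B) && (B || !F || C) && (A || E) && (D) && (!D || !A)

5

There are 2^6 = 64 truth assignments over (A, B, C, D, E, F).
Split on C. With C = true, the clauses containing C are satisfied and !C drops from the rest; 4 of the 2^5 = 32 assignments to the other variables satisfy what remains.
With C = false, by the same count on the reduced clause set, 1 assignment works.
(One model: A=F, B=F, C=F, D=T, E=T, F=F.)
Total: 4 + 1 = 5.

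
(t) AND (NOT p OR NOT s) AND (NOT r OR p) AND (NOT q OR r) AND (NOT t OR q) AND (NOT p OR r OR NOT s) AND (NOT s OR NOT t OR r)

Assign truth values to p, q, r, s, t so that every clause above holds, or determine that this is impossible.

p: true, q: true, r: true, s: false, t: true

The clause (t) is unit, so t = true.
The clause (q) is unit, so q = true.
The clause (r) is unit, so r = true.
The clause (p) is unit, so p = true.
The clause (NOT s) is unit, so s = false.
This assignment satisfies each clause.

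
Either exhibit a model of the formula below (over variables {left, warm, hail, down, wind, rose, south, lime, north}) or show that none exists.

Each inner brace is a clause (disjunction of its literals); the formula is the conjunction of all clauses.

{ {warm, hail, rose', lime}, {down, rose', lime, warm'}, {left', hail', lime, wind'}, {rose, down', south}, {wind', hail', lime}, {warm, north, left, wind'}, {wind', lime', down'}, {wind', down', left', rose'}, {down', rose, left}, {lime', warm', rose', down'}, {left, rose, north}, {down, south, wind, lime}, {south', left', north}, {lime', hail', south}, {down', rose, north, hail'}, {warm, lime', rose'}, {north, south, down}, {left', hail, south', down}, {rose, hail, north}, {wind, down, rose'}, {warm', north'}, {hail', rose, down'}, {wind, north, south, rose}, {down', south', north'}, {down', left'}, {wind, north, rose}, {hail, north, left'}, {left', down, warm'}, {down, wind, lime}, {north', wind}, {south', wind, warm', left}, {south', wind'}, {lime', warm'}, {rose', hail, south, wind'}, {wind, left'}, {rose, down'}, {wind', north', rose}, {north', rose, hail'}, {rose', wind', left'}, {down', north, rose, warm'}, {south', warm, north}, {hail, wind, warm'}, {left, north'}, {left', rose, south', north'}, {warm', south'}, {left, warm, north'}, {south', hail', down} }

left ↦ 0,  warm ↦ 0,  hail ↦ 1,  down ↦ 1,  wind ↦ 0,  rose ↦ 1,  south ↦ 0,  lime ↦ 0,  north ↦ 0

Suppose warm = 0.
Suppose lime = 0.
Suppose hail = 1.
From the singleton clause (wind'), wind = 0.
From the singleton clause (down), down = 1.
From the singleton clause (rose), rose = 1.
From the singleton clause (left'), left = 0.
From the singleton clause (north'), north = 0.
From the singleton clause (south'), south = 0.
All clauses are satisfied.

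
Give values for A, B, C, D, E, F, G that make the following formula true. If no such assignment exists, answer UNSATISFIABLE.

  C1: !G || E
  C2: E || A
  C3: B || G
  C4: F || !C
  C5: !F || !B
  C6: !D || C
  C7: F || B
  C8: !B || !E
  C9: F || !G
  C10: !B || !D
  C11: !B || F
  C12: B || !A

A=false,  B=false,  C=false,  D=false,  E=true,  F=true,  G=true

Suppose G = true.
(E) alone gives E = true.
(!B) alone gives B = false.
(F) alone gives F = true.
(!A) alone gives A = false.
Suppose D = false.
Every clause is now satisfied; C is unconstrained.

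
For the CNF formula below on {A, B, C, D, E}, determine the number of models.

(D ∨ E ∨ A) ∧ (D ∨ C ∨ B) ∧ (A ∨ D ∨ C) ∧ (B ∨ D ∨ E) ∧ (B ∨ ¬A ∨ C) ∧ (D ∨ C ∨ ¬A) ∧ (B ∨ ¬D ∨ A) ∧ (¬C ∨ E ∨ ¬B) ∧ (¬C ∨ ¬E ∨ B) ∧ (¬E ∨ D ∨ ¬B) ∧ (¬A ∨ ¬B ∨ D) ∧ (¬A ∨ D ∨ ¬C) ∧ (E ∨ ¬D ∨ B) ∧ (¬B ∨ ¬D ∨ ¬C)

4

There are 2^5 = 32 truth assignments over (A, B, C, D, E).
Split on E. With E = True, the clauses containing E are satisfied and ¬E drops from the rest; 2 of the 2^4 = 16 assignments to the other variables satisfy what remains.
With E = False, by the same count on the reduced clause set, 2 assignments work.
Total: 2 + 2 = 4.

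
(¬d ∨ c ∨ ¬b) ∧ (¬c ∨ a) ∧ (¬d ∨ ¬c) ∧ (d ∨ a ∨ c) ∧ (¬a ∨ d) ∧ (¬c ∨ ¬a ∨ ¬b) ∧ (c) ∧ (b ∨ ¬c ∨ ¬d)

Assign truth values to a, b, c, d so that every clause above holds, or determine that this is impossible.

(c) alone gives c = True.
(a) alone gives a = True.
(¬d) alone gives d = False.
But (d) is also a unit clause — contradiction.

UNSATISFIABLE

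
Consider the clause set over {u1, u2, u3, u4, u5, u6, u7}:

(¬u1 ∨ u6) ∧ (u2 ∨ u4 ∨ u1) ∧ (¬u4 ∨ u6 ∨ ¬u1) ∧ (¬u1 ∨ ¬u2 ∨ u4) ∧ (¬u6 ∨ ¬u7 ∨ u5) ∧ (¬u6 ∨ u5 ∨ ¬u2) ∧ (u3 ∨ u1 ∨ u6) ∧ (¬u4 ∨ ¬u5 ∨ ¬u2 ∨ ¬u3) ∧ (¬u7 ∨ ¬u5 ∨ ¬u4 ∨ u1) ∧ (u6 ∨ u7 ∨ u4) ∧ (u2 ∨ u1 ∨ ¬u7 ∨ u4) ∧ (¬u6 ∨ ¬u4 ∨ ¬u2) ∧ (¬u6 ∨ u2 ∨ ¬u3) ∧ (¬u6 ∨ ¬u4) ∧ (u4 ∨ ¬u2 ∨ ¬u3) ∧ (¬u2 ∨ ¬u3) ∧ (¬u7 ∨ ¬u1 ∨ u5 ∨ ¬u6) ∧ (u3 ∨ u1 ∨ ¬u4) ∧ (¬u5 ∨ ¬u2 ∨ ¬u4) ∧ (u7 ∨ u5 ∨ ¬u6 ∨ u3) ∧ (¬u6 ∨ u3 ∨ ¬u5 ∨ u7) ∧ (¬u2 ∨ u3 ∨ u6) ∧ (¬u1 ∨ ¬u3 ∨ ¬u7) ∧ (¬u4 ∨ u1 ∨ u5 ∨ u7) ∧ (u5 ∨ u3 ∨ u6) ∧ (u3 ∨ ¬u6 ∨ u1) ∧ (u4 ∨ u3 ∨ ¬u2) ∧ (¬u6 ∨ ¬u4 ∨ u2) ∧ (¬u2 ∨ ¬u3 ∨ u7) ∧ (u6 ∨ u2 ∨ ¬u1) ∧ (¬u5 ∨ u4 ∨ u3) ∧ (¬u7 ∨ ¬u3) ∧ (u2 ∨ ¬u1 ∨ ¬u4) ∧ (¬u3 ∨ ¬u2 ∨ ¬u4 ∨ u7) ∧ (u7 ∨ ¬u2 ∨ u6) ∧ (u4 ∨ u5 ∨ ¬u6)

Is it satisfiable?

Yes, satisfiable

Branch on u1: set u1 = False.
Branch on u2: set u2 = False.
Unit clause (u4) forces u4 = True.
Unit clause (¬u6) forces u6 = False.
Unit clause (u3) forces u3 = True.
Unit clause (¬u7) forces u7 = False.
Unit clause (u5) forces u5 = True.
This assignment satisfies each clause.
A satisfying assignment: u1=False,  u2=False,  u3=True,  u4=True,  u5=True,  u6=False,  u7=False.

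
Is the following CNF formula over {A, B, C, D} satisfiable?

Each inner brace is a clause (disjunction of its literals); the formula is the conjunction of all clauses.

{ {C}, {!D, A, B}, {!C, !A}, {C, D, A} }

The clause (C) is unit, so C = true.
The clause (!A) is unit, so A = false.
Try D = false.
Every clause is now satisfied; B is unconstrained.
A satisfying assignment: A=false,  B=true,  C=true,  D=false.

Yes, satisfiable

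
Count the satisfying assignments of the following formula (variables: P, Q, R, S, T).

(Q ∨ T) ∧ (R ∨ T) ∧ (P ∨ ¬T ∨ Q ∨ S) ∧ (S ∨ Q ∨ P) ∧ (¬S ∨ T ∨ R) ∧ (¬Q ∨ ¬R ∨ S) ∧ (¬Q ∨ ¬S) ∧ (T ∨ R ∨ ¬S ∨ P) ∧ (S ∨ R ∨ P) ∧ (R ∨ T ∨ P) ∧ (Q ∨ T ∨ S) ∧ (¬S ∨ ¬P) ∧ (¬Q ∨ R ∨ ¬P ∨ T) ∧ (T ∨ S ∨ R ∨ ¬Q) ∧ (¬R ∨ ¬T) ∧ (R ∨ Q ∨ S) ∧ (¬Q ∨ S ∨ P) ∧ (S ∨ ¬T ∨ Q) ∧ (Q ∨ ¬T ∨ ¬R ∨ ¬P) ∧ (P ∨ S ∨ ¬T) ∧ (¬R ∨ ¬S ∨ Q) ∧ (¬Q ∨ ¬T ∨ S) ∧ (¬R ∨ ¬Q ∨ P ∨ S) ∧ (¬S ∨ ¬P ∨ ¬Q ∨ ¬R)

There are 2^5 = 32 truth assignments over (P, Q, R, S, T).
Split on R. With R = True, the clauses containing R are satisfied and ¬R drops from the rest; 0 of the 2^4 = 16 assignments to the other variables satisfy what remains.
With R = False, by the same count on the reduced clause set, 1 assignment works.
Total: 0 + 1 = 1.

1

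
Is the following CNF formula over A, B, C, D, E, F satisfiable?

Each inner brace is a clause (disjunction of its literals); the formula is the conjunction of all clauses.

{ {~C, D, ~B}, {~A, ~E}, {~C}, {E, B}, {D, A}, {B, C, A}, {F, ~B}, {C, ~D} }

From the singleton clause (~C), C = 0.
From the singleton clause (~D), D = 0.
From the singleton clause (A), A = 1.
From the singleton clause (~E), E = 0.
From the singleton clause (B), B = 1.
From the singleton clause (F), F = 1.
This assignment satisfies each clause.
A satisfying assignment: A=1; B=1; C=0; D=0; E=0; F=1.

Satisfiable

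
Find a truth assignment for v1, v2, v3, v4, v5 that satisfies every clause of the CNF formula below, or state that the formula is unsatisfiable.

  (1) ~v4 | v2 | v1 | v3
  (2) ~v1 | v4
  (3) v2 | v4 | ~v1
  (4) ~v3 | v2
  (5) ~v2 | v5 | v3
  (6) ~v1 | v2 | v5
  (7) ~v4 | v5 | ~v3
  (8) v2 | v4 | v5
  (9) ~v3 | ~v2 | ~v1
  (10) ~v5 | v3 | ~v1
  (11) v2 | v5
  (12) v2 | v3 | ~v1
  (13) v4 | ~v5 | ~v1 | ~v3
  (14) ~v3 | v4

v1 ↦ 0; v2 ↦ 1; v3 ↦ 1; v4 ↦ 1; v5 ↦ 1

Case v1 = 0:
Case v3 = 1:
(v2) alone gives v2 = 1.
(v4) alone gives v4 = 1.
(v5) alone gives v5 = 1.
All clauses are satisfied.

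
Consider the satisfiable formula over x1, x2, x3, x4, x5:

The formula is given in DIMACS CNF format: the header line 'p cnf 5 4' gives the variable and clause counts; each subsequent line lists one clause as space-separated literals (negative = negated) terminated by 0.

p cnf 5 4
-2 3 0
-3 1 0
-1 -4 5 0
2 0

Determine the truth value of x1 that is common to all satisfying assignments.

True

Suppose x1 = False.
From the singleton clause (¬x3), x3 = False.
From the singleton clause (¬x2), x2 = False.
But (x2) is also a unit clause — contradiction.
So every satisfying assignment has x1 = True.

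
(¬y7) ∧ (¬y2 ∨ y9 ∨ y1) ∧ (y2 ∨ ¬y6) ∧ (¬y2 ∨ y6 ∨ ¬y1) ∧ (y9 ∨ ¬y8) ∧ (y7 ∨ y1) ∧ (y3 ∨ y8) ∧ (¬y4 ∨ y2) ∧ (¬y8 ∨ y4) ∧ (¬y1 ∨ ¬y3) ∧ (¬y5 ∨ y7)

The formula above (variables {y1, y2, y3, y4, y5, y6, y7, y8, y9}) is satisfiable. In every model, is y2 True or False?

True

Suppose y2 = False.
The clause (¬y7) is unit, so y7 = False.
The clause (¬y6) is unit, so y6 = False.
The clause (y1) is unit, so y1 = True.
The clause (¬y4) is unit, so y4 = False.
The clause (¬y8) is unit, so y8 = False.
The clause (y3) is unit, so y3 = True.
Now (¬y3) is unsatisfied and unit — conflict.
So every satisfying assignment has y2 = True.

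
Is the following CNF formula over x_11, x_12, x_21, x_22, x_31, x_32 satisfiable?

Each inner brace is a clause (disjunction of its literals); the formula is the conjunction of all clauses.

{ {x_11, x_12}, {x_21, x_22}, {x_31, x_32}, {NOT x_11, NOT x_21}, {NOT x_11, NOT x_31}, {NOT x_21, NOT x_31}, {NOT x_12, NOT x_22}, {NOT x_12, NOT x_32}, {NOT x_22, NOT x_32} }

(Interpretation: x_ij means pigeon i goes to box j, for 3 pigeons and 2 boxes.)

Suppose x_11 = true.
The clause (NOT x_21) is unit, so x_21 = false.
The clause (x_22) is unit, so x_22 = true.
The clause (NOT x_31) is unit, so x_31 = false.
The clause (x_32) is unit, so x_32 = true.
Now (NOT x_32) is unsatisfied and unit — conflict.
Backtrack on x_11: now try x_11 = false.
The clause (x_12) is unit, so x_12 = true.
The clause (NOT x_22) is unit, so x_22 = false.
The clause (x_21) is unit, so x_21 = true.
The clause (NOT x_31) is unit, so x_31 = false.
The clause (x_32) is unit, so x_32 = true.
Now (NOT x_32) is unsatisfied and unit — conflict.
Both values of x_11 lead to a conflict.
No assignment satisfies every clause.

Unsatisfiable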